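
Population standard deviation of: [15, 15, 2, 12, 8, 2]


Mean = 54/6 = 9
  (15-9)²=36
  (15-9)²=36
  (2-9)²=49
  (12-9)²=9
  (8-9)²=1
  (2-9)²=49
Σ(x-μ)² = 180
σ² = 180/6 = 30

σ = √(30) ≈ 5.4772


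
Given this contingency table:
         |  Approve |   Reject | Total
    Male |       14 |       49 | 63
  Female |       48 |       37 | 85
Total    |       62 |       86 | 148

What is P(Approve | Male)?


P(Approve | Male) = 14/(14+49) = 14/63 = 2/9

P(Approve|Male) = 2/9 ≈ 22.22%


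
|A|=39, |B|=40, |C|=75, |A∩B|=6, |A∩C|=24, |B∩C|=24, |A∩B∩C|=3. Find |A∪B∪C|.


|A∪B∪C| = 39+40+75-6-24-24+3 = 103

|A∪B∪C| = 103


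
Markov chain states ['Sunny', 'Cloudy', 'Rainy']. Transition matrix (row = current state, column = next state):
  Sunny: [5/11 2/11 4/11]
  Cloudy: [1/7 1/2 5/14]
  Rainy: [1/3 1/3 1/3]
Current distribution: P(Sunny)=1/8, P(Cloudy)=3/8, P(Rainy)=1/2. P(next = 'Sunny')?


P(next=Sunny) = Σᵢ P(now=i)×P(i→Sunny)
= 1/8×5/11 + 3/8×1/7 + 1/2×1/3
= 5/88 + 3/56 + 1/6 = 64/231

P = 64/231 ≈ 0.2771


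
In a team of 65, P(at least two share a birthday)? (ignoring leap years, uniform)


P(all different) = Π(365-i)/365 for i=0..64
= 0.002317
P(match) = 1 - 0.002317 = 0.997683

P ≈ 0.9977 ≈ 99.77%


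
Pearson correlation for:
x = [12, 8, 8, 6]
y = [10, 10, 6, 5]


n=4, Σx=34, Σy=31, Σxy=278, Σx²=308, Σy²=261
r = (4×278 - 34×31)/√((4×308 - 34²)(4×261 - 31²))
= 58/√(76×83) = 58/√6308 ≈ 58/79.4229 ≈ 0.7303

r ≈ 0.7303


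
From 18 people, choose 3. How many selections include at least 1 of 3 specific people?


Complement: C(18,3) - C(15,3) = 816 - 455 = 361

361


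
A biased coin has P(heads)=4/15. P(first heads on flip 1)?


Geometric: P(X=1) = (1-p)^(k-1)×p = (11/15)^0×4/15 = 4/15

P(X=1) = 4/15 ≈ 26.67%


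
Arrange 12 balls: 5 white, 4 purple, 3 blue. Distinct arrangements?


12!/(5!×4!×3!) = 27720

27720


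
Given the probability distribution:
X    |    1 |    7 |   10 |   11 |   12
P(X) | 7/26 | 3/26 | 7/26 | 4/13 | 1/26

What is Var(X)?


E[X] = 99/13
E[X²] = 983/13
Var(X) = E[X²] - (E[X])² = 983/13 - 9801/169 = 2978/169

Var(X) = 2978/169 ≈ 17.6213


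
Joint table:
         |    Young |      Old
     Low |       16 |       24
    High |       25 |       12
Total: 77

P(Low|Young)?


P(Low|Young) = 16/(16+25) = 16/41

P = 16/41 ≈ 39.02%


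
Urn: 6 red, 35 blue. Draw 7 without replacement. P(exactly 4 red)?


Hypergeometric: C(6,4)×C(35,3)/C(41,7)
= 15×6545/22481940 = 6545/1498796

P(X=4) = 6545/1498796 ≈ 0.44%


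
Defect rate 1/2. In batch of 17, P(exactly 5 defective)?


Binomial: P(X=5) = C(17,5)×p^5×(1-p)^12
= 6188 × 1/32 × 1/4096 = 1547/32768

P(X=5) = 1547/32768 ≈ 4.72%


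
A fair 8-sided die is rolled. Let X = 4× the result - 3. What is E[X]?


E[die] = (1+8)/2 = 9/2
E[X] = 4×9/2 - 3 = 15

E[X] = 15


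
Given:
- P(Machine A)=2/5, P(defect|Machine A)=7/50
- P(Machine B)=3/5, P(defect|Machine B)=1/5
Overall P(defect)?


P(B) = Σ P(B|Aᵢ)×P(Aᵢ)
  7/50×2/5 = 7/125
  1/5×3/5 = 3/25
Sum = 22/125

P(defect) = 22/125 ≈ 17.60%


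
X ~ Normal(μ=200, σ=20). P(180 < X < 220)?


z₁=(180-200)/20=-1.0, z₂=(220-200)/20=1.0
P = Φ(1.0) - Φ(-1.0) = 0.841345 - 0.158655 = 0.682690 ≈ 0.6827

P(180 < X < 220) ≈ 0.6827


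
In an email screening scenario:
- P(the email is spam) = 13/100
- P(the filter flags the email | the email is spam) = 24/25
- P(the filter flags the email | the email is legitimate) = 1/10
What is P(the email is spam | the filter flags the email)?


Using Bayes' theorem:
P(A|B) = P(B|A)·P(A) / P(B)

P(the filter flags the email) = 24/25 × 13/100 + 1/10 × 87/100
= 78/625 + 87/1000 = 1059/5000

P(the email is spam|the filter flags the email) = (78/625) / (1059/5000) = 208/353

P(the email is spam|the filter flags the email) = 208/353 ≈ 58.92%


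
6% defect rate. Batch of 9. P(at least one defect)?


P(all good) = (47/50)^9 = 1119130473102767/1953125000000000
P(≥1 defect) = 833994526897233/1953125000000000

P = 833994526897233/1953125000000000 ≈ 42.70%


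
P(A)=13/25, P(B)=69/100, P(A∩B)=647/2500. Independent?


P(A)×P(B) = 897/2500
P(A∩B) = 647/2500
Not equal → NOT independent

No, not independent


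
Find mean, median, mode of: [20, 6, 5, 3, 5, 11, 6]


Sorted: [3, 5, 5, 6, 6, 11, 20]
Mean = 56/7 = 8
Median = 6
Freq: {20: 1, 6: 2, 5: 2, 3: 1, 11: 1}
Mode: [5, 6]

Mean=8, Median=6, Mode=[5, 6]


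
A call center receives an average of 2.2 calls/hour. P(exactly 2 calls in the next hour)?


Poisson(λ=2.2): P(X=2) = e^(-λ)×λ^k/k!
= e^(-2.2) × 2.2^2 / 2!
≈ 0.1108031584 × 4.84 / 2 ≈ 0.268144

P(X=2) ≈ 0.268144 ≈ 26.81%


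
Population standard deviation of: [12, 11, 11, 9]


Mean = 43/4
  (12-43/4)²=25/16
  (11-43/4)²=1/16
  (11-43/4)²=1/16
  (9-43/4)²=49/16
Σ(x-μ)² = 19/4
σ² = (19/4)/4 = 19/16

σ = √(19/16) ≈ 1.0897


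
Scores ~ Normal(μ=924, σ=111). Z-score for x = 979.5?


z = (x - μ)/σ = (979.5 - 924)/111 = 0.5

z = 0.5


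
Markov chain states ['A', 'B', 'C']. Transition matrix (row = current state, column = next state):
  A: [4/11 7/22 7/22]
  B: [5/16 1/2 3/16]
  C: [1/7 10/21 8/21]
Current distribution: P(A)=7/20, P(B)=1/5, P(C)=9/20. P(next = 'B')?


P(next=B) = Σᵢ P(now=i)×P(i→B)
= 7/20×7/22 + 1/5×1/2 + 9/20×10/21
= 49/440 + 1/10 + 3/14 = 1311/3080

P = 1311/3080 ≈ 0.4256


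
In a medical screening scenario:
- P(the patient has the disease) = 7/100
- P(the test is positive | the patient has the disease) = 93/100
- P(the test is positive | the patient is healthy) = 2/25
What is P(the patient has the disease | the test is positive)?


Using Bayes' theorem:
P(A|B) = P(B|A)·P(A) / P(B)

P(the test is positive) = 93/100 × 7/100 + 2/25 × 93/100
= 651/10000 + 93/1250 = 279/2000

P(the patient has the disease|the test is positive) = (651/10000) / (279/2000) = 7/15

P(the patient has the disease|the test is positive) = 7/15 ≈ 46.67%


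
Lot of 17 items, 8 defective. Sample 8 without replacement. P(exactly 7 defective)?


Hypergeometric: C(8,7)×C(9,1)/C(17,8)
= 8×9/24310 = 36/12155

P(X=7) = 36/12155 ≈ 0.30%


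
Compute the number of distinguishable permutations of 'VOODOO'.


Letters: 6, freq: {'V': 1, 'O': 4, 'D': 1}
6!/(1!×4!×1!) = 720/24 = 30

30


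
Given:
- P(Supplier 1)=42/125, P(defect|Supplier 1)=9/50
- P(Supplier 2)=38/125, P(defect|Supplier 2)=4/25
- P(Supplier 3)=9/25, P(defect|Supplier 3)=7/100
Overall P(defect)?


P(B) = Σ P(B|Aᵢ)×P(Aᵢ)
  9/50×42/125 = 189/3125
  4/25×38/125 = 152/3125
  7/100×9/25 = 63/2500
Sum = 1679/12500

P(defect) = 1679/12500 ≈ 13.43%


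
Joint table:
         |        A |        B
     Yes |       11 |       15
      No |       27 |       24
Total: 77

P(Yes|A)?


P(Yes|A) = 11/(11+27) = 11/38

P = 11/38 ≈ 28.95%


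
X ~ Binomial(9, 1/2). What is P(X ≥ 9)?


P(X ≥ 9) = Σ P(X=i) for i=9..9
P(X=9) = 1/512
Sum = 1/512

P(X ≥ 9) = 1/512 ≈ 0.20%


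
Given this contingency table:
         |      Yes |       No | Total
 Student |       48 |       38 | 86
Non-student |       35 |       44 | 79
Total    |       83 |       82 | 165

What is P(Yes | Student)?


P(Yes | Student) = 48/(48+38) = 48/86 = 24/43

P(Yes|Student) = 24/43 ≈ 55.81%


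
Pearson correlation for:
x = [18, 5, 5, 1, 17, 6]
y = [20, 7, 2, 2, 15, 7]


n=6, Σx=52, Σy=53, Σxy=704, Σx²=700, Σy²=731
r = (6×704 - 52×53)/√((6×700 - 52²)(6×731 - 53²))
= 1468/√(1496×1577) = 1468/√2359192 ≈ 1468/1535.9661 ≈ 0.9558

r ≈ 0.9558


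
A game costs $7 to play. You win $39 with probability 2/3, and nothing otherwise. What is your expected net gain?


E[gain] = (39-7)×2/3 + (-7)×1/3
= 64/3 - 7/3 = 19

Expected net gain = $19 ≈ $19.00


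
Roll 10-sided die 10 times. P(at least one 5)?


P(no 5)^10 = (9/10)^10 = 3486784401/10000000000
P(≥1) = 1 - 3486784401/10000000000 = 6513215599/10000000000

P = 6513215599/10000000000 ≈ 65.13%


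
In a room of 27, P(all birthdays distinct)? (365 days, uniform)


P(all different) = Π(365-i)/365 for i=0..26
= (365/365)×(364/365)×...×(339/365)
= 0.373141

P ≈ 0.3731 ≈ 37.31%


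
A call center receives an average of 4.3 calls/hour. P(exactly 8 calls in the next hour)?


Poisson(λ=4.3): P(X=8) = e^(-λ)×λ^k/k!
= e^(-4.3) × 4.3^8 / 8!
≈ 0.01356855901 × 116882.002776 / 40320 ≈ 0.039333

P(X=8) ≈ 0.039333 ≈ 3.93%


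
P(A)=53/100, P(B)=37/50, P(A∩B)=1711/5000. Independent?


P(A)×P(B) = 1961/5000
P(A∩B) = 1711/5000
Not equal → NOT independent

No, not independent


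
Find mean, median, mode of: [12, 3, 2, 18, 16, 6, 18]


Sorted: [2, 3, 6, 12, 16, 18, 18]
Mean = 75/7
Median = 12
Freq: {12: 1, 3: 1, 2: 1, 18: 2, 16: 1, 6: 1}
Mode: [18]

Mean=75/7, Median=12, Mode=18


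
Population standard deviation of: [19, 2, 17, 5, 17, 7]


Mean = 67/6
  (19-67/6)²=2209/36
  (2-67/6)²=3025/36
  (17-67/6)²=1225/36
  (5-67/6)²=1369/36
  (17-67/6)²=1225/36
  (7-67/6)²=625/36
Σ(x-μ)² = 1613/6
σ² = (1613/6)/6 = 1613/36

σ = √(1613/36) ≈ 6.6937


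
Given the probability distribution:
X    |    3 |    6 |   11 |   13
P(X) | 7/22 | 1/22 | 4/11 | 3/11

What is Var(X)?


E[X] = 193/22
E[X²] = 2081/22
Var(X) = E[X²] - (E[X])² = 2081/22 - 37249/484 = 8533/484

Var(X) = 8533/484 ≈ 17.6302


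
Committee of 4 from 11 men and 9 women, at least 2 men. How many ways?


Count by #men:
  2M,2W: C(11,2)×C(9,2)=1980
  3M,1W: C(11,3)×C(9,1)=1485
  4M,0W: C(11,4)×C(9,0)=330
Total = 3795

3795


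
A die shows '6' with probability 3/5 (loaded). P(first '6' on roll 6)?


Geometric: P(X=6) = (1-p)^(k-1)×p = (2/5)^5×3/5 = 96/15625

P(X=6) = 96/15625 ≈ 0.61%


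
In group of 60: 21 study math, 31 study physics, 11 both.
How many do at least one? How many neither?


|A∪B| = 21+31-11 = 41
Neither = 60-41 = 19

At least one: 41; Neither: 19


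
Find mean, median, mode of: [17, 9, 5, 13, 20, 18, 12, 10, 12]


Sorted: [5, 9, 10, 12, 12, 13, 17, 18, 20]
Mean = 116/9
Median = 12
Freq: {17: 1, 9: 1, 5: 1, 13: 1, 20: 1, 18: 1, 12: 2, 10: 1}
Mode: [12]

Mean=116/9, Median=12, Mode=12


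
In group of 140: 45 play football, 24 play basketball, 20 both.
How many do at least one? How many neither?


|A∪B| = 45+24-20 = 49
Neither = 140-49 = 91

At least one: 49; Neither: 91


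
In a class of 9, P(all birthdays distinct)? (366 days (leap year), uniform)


P(all different) = Π(366-i)/366 for i=0..8
= (366/366)×(365/366)×...×(358/366)
= 0.905624

P ≈ 0.9056 ≈ 90.56%


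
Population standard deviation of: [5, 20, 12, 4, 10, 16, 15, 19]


Mean = 101/8
  (5-101/8)²=3721/64
  (20-101/8)²=3481/64
  (12-101/8)²=25/64
  (4-101/8)²=4761/64
  (10-101/8)²=441/64
  (16-101/8)²=729/64
  (15-101/8)²=361/64
  (19-101/8)²=2601/64
Σ(x-μ)² = 2015/8
σ² = (2015/8)/8 = 2015/64

σ = √(2015/64) ≈ 5.6111


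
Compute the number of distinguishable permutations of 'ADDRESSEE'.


Letters: 9, freq: {'A': 1, 'D': 2, 'R': 1, 'E': 3, 'S': 2}
9!/(1!×2!×1!×3!×2!) = 362880/24 = 15120

15120


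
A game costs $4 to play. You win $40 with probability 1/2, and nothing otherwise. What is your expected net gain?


E[gain] = (40-4)×1/2 + (-4)×1/2
= 18 - 2 = 16

Expected net gain = $16 ≈ $16.00


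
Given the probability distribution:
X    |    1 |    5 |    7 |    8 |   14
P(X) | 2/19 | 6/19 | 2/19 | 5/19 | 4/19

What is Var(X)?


E[X] = 142/19
E[X²] = 1354/19
Var(X) = E[X²] - (E[X])² = 1354/19 - 20164/361 = 5562/361

Var(X) = 5562/361 ≈ 15.4072


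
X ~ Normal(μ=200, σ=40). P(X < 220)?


z = (220-200)/40 = 0.5
P(Z < 0.5) = 0.6915

P(X < 220) ≈ 0.6915


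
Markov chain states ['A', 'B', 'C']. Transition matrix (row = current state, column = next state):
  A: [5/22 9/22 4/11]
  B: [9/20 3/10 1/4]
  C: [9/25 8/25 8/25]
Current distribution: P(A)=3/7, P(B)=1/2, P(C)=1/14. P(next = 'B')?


P(next=B) = Σᵢ P(now=i)×P(i→B)
= 3/7×9/22 + 1/2×3/10 + 1/14×8/25
= 27/154 + 3/20 + 4/175 = 383/1100

P = 383/1100 ≈ 0.3482


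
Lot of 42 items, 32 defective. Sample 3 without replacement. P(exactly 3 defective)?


Hypergeometric: C(32,3)×C(10,0)/C(42,3)
= 4960×1/11480 = 124/287

P(X=3) = 124/287 ≈ 43.21%


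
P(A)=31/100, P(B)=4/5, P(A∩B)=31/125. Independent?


P(A)×P(B) = 31/125
P(A∩B) = 31/125
Equal ✓ → Independent

Yes, independent


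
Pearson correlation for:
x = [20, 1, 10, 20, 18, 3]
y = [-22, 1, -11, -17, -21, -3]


n=6, Σx=72, Σy=-73, Σxy=-1276, Σx²=1234, Σy²=1345
r = (6×(-1276) - 72×(-73))/√((6×1234 - 72²)(6×1345 - (-73)²))
= -2400/√(2220×2741) = -2400/√6085020 ≈ -2400/2466.7833 ≈ -0.9729

r ≈ -0.9729


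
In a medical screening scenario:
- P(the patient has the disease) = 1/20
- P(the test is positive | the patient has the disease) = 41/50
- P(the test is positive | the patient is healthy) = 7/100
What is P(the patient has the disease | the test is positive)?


Using Bayes' theorem:
P(A|B) = P(B|A)·P(A) / P(B)

P(the test is positive) = 41/50 × 1/20 + 7/100 × 19/20
= 41/1000 + 133/2000 = 43/400

P(the patient has the disease|the test is positive) = (41/1000) / (43/400) = 82/215

P(the patient has the disease|the test is positive) = 82/215 ≈ 38.14%


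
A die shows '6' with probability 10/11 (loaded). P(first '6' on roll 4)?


Geometric: P(X=4) = (1-p)^(k-1)×p = (1/11)^3×10/11 = 10/14641

P(X=4) = 10/14641 ≈ 0.07%


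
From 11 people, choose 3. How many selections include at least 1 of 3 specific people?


Complement: C(11,3) - C(8,3) = 165 - 56 = 109

109


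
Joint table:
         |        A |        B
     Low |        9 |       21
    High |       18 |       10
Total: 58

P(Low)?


P(Low) = (9+21)/58 = 30/58 = 15/29

P(Low) = 15/29 ≈ 51.72%


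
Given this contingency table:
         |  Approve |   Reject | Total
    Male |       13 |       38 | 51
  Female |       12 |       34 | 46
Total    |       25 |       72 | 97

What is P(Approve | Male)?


P(Approve | Male) = 13/(13+38) = 13/51

P(Approve|Male) = 13/51 ≈ 25.49%


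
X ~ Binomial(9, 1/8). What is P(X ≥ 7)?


P(X ≥ 7) = Σ P(X=i) for i=7..9
P(X=7) = 441/33554432
P(X=8) = 63/134217728
P(X=9) = 1/134217728
Sum = 457/33554432

P(X ≥ 7) = 457/33554432 ≈ 0.00%


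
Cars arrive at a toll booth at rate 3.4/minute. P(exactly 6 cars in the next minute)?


Poisson(λ=3.4): P(X=6) = e^(-λ)×λ^k/k!
= e^(-3.4) × 3.4^6 / 6!
≈ 0.03337326996 × 1544.804416 / 720 ≈ 0.071604

P(X=6) ≈ 0.071604 ≈ 7.16%


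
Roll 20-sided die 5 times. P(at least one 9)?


P(no 9)^5 = (19/20)^5 = 2476099/3200000
P(≥1) = 1 - 2476099/3200000 = 723901/3200000

P = 723901/3200000 ≈ 22.62%


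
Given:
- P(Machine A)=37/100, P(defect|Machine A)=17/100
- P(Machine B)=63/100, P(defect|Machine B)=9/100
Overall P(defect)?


P(B) = Σ P(B|Aᵢ)×P(Aᵢ)
  17/100×37/100 = 629/10000
  9/100×63/100 = 567/10000
Sum = 299/2500

P(defect) = 299/2500 ≈ 11.96%


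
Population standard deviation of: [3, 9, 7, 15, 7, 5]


Mean = 46/6 = 23/3
  (3-23/3)²=196/9
  (9-23/3)²=16/9
  (7-23/3)²=4/9
  (15-23/3)²=484/9
  (7-23/3)²=4/9
  (5-23/3)²=64/9
Σ(x-μ)² = 256/3
σ² = (256/3)/6 = 128/9

σ = √(128/9) ≈ 3.7712


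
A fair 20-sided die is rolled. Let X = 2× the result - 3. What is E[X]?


E[die] = (1+20)/2 = 21/2
E[X] = 2×21/2 - 3 = 18

E[X] = 18


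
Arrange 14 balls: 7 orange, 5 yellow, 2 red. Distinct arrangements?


14!/(7!×5!×2!) = 72072

72072


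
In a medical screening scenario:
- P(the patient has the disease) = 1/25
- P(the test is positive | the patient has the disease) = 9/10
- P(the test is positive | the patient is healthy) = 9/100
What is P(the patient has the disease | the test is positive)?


Using Bayes' theorem:
P(A|B) = P(B|A)·P(A) / P(B)

P(the test is positive) = 9/10 × 1/25 + 9/100 × 24/25
= 9/250 + 54/625 = 153/1250

P(the patient has the disease|the test is positive) = (9/250) / (153/1250) = 5/17

P(the patient has the disease|the test is positive) = 5/17 ≈ 29.41%


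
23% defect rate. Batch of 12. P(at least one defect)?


P(all good) = (77/100)^12 = 43439888521963583647921/1000000000000000000000000
P(≥1 defect) = 956560111478036416352079/1000000000000000000000000

P = 956560111478036416352079/1000000000000000000000000 ≈ 95.66%


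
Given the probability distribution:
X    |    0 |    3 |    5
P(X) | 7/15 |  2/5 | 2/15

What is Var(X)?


E[X] = 28/15
E[X²] = 104/15
Var(X) = E[X²] - (E[X])² = 104/15 - 784/225 = 776/225

Var(X) = 776/225 ≈ 3.4489


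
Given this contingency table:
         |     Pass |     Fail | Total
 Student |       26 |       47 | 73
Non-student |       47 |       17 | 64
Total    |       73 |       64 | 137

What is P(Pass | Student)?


P(Pass | Student) = 26/(26+47) = 26/73

P(Pass|Student) = 26/73 ≈ 35.62%


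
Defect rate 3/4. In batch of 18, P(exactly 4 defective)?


Binomial: P(X=4) = C(18,4)×p^4×(1-p)^14
= 3060 × 81/256 × 1/268435456 = 61965/17179869184

P(X=4) = 61965/17179869184 ≈ 0.00%


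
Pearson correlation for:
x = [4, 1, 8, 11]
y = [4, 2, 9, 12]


n=4, Σx=24, Σy=27, Σxy=222, Σx²=202, Σy²=245
r = (4×222 - 24×27)/√((4×202 - 24²)(4×245 - 27²))
= 240/√(232×251) = 240/√58232 ≈ 240/241.3131 ≈ 0.9946

r ≈ 0.9946


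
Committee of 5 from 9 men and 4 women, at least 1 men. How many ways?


Count by #men:
  1M,4W: C(9,1)×C(4,4)=9
  2M,3W: C(9,2)×C(4,3)=144
  3M,2W: C(9,3)×C(4,2)=504
  4M,1W: C(9,4)×C(4,1)=504
  5M,0W: C(9,5)×C(4,0)=126
Total = 1287

1287


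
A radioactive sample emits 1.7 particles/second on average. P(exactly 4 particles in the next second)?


Poisson(λ=1.7): P(X=4) = e^(-λ)×λ^k/k!
= e^(-1.7) × 1.7^4 / 4!
≈ 0.1826835241 × 8.3521 / 24 ≈ 0.063575

P(X=4) ≈ 0.063575 ≈ 6.36%


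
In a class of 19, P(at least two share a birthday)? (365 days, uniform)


P(all different) = Π(365-i)/365 for i=0..18
= 0.620881
P(match) = 1 - 0.620881 = 0.379119

P ≈ 0.3791 ≈ 37.91%


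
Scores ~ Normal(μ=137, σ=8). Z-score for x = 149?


z = (x - μ)/σ = (149 - 137)/8 = 1.5

z = 1.5


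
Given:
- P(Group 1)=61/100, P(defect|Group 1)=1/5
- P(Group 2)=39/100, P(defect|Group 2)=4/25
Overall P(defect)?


P(B) = Σ P(B|Aᵢ)×P(Aᵢ)
  1/5×61/100 = 61/500
  4/25×39/100 = 39/625
Sum = 461/2500

P(defect) = 461/2500 ≈ 18.44%


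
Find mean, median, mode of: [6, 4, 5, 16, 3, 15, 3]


Sorted: [3, 3, 4, 5, 6, 15, 16]
Mean = 52/7
Median = 5
Freq: {6: 1, 4: 1, 5: 1, 16: 1, 3: 2, 15: 1}
Mode: [3]

Mean=52/7, Median=5, Mode=3


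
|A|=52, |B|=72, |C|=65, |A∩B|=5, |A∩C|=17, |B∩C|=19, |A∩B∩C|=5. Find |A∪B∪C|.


|A∪B∪C| = 52+72+65-5-17-19+5 = 153

|A∪B∪C| = 153


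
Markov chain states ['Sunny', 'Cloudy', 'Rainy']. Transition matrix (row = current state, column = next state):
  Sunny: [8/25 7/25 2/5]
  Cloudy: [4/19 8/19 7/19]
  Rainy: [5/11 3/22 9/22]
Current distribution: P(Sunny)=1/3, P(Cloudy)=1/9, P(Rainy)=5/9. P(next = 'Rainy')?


P(next=Rainy) = Σᵢ P(now=i)×P(i→Rainy)
= 1/3×2/5 + 1/9×7/19 + 5/9×9/22
= 2/15 + 7/171 + 5/22 = 7553/18810

P = 7553/18810 ≈ 0.4015


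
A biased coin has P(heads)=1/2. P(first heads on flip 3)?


Geometric: P(X=3) = (1-p)^(k-1)×p = (1/2)^2×1/2 = 1/8

P(X=3) = 1/8 ≈ 12.50%


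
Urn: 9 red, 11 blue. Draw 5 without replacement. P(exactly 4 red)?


Hypergeometric: C(9,4)×C(11,1)/C(20,5)
= 126×11/15504 = 231/2584

P(X=4) = 231/2584 ≈ 8.94%


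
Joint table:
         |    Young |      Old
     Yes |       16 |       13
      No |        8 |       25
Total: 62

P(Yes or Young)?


P(Yes∨Young) = P(Yes) + P(Young) - P(Yes∧Young)
= (29 + 24 - 16)/62 = 37/62

P = 37/62 ≈ 59.68%


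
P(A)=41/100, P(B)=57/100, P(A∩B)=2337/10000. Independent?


P(A)×P(B) = 2337/10000
P(A∩B) = 2337/10000
Equal ✓ → Independent

Yes, independent


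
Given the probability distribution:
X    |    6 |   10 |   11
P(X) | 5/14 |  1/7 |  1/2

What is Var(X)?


E[X] = 127/14
E[X²] = 1227/14
Var(X) = E[X²] - (E[X])² = 1227/14 - 16129/196 = 1049/196

Var(X) = 1049/196 ≈ 5.3520


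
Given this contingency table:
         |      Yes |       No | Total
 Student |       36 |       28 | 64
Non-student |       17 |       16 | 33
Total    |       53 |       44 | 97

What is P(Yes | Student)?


P(Yes | Student) = 36/(36+28) = 36/64 = 9/16

P(Yes|Student) = 9/16 ≈ 56.25%


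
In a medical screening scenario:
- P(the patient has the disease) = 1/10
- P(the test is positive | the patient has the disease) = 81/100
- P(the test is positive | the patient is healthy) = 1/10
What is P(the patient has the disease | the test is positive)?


Using Bayes' theorem:
P(A|B) = P(B|A)·P(A) / P(B)

P(the test is positive) = 81/100 × 1/10 + 1/10 × 9/10
= 81/1000 + 9/100 = 171/1000

P(the patient has the disease|the test is positive) = (81/1000) / (171/1000) = 9/19

P(the patient has the disease|the test is positive) = 9/19 ≈ 47.37%


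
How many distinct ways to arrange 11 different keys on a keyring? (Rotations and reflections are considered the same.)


Free circular arrangements: rotations and reflections both identified.
(n-1)!/2 = 10!/2 = 3628800/2 = 1814400

1814400


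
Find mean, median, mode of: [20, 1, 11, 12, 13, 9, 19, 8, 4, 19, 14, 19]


Sorted: [1, 4, 8, 9, 11, 12, 13, 14, 19, 19, 19, 20]
Mean = 149/12
Median = 25/2
Freq: {20: 1, 1: 1, 11: 1, 12: 1, 13: 1, 9: 1, 19: 3, 8: 1, 4: 1, 14: 1}
Mode: [19]

Mean=149/12, Median=25/2, Mode=19


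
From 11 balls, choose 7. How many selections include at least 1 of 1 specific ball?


Complement: C(11,7) - C(10,7) = 330 - 120 = 210

210


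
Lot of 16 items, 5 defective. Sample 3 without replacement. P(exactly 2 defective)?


Hypergeometric: C(5,2)×C(11,1)/C(16,3)
= 10×11/560 = 11/56

P(X=2) = 11/56 ≈ 19.64%


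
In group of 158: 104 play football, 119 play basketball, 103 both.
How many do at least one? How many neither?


|A∪B| = 104+119-103 = 120
Neither = 158-120 = 38

At least one: 120; Neither: 38


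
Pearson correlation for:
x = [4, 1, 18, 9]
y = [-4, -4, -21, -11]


n=4, Σx=32, Σy=-40, Σxy=-497, Σx²=422, Σy²=594
r = (4×(-497) - 32×(-40))/√((4×422 - 32²)(4×594 - (-40)²))
= -708/√(664×776) = -708/√515264 ≈ -708/717.8189 ≈ -0.9863

r ≈ -0.9863


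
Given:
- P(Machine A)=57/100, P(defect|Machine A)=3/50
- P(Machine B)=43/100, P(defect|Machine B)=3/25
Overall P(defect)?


P(B) = Σ P(B|Aᵢ)×P(Aᵢ)
  3/50×57/100 = 171/5000
  3/25×43/100 = 129/2500
Sum = 429/5000

P(defect) = 429/5000 ≈ 8.58%


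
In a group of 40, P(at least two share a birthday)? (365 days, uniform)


P(all different) = Π(365-i)/365 for i=0..39
= 0.108768
P(match) = 1 - 0.108768 = 0.891232

P ≈ 0.8912 ≈ 89.12%


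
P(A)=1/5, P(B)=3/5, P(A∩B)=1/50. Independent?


P(A)×P(B) = 3/25
P(A∩B) = 1/50
Not equal → NOT independent

No, not independent


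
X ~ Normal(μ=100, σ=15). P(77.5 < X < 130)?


z₁=(77.5-100)/15=-1.5, z₂=(130-100)/15=2.0
P = Φ(2.0) - Φ(-1.5) = 0.977250 - 0.066807 = 0.910443 ≈ 0.9104

P(77.5 < X < 130) ≈ 0.9104


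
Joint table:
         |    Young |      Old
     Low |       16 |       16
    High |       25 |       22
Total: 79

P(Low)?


P(Low) = (16+16)/79 = 32/79

P(Low) = 32/79 ≈ 40.51%


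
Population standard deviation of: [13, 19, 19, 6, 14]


Mean = 71/5
  (13-71/5)²=36/25
  (19-71/5)²=576/25
  (19-71/5)²=576/25
  (6-71/5)²=1681/25
  (14-71/5)²=1/25
Σ(x-μ)² = 574/5
σ² = (574/5)/5 = 574/25

σ = √(574/25) ≈ 4.7917


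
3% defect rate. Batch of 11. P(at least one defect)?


P(all good) = (97/100)^11 = 7153014030880804126753/10000000000000000000000
P(≥1 defect) = 2846985969119195873247/10000000000000000000000

P = 2846985969119195873247/10000000000000000000000 ≈ 28.47%


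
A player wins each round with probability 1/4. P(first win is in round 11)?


Geometric: P(X=11) = (1-p)^(k-1)×p = (3/4)^10×1/4 = 59049/4194304

P(X=11) = 59049/4194304 ≈ 1.41%


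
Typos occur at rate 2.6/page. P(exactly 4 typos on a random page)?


Poisson(λ=2.6): P(X=4) = e^(-λ)×λ^k/k!
= e^(-2.6) × 2.6^4 / 4!
≈ 0.07427357821 × 45.6976 / 24 ≈ 0.141422

P(X=4) ≈ 0.141422 ≈ 14.14%


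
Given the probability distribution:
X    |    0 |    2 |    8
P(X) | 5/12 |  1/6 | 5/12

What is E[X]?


E[X] = Σ x·P(X=x)
= (0)×(5/12) + (2)×(1/6) + (8)×(5/12)
= 11/3

E[X] = 11/3


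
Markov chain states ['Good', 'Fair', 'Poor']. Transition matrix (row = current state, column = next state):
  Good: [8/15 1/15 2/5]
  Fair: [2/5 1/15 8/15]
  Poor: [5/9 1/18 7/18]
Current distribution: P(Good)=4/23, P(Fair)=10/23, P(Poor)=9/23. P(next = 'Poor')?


P(next=Poor) = Σᵢ P(now=i)×P(i→Poor)
= 4/23×2/5 + 10/23×8/15 + 9/23×7/18
= 8/115 + 16/69 + 7/46 = 313/690

P = 313/690 ≈ 0.4536


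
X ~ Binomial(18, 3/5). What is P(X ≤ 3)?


P(X ≤ 3) = Σ P(X=i) for i=0..3
P(X=0) = 262144/3814697265625
P(X=1) = 7077888/3814697265625
P(X=2) = 90243072/3814697265625
P(X=3) = 721944576/3814697265625
Sum = 163905536/762939453125

P(X ≤ 3) = 163905536/762939453125 ≈ 0.02%


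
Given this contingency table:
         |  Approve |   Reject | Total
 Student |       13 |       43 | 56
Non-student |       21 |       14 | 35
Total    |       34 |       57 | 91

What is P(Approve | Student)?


P(Approve | Student) = 13/(13+43) = 13/56

P(Approve|Student) = 13/56 ≈ 23.21%


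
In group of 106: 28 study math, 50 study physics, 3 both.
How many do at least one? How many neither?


|A∪B| = 28+50-3 = 75
Neither = 106-75 = 31

At least one: 75; Neither: 31


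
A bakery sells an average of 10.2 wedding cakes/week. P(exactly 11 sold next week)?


Poisson(λ=10.2): P(X=11) = e^(-λ)×λ^k/k!
= e^(-10.2) × 10.2^11 / 11!
≈ 3.717031868e-05 × 124337430839 / 39916800 ≈ 0.115782

P(X=11) ≈ 0.115782 ≈ 11.58%


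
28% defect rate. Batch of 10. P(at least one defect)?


P(all good) = (18/25)^10 = 3570467226624/95367431640625
P(≥1 defect) = 91796964414001/95367431640625

P = 91796964414001/95367431640625 ≈ 96.26%


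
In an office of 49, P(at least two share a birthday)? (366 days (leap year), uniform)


P(all different) = Π(366-i)/366 for i=0..48
= 0.034553
P(match) = 1 - 0.034553 = 0.965447

P ≈ 0.9654 ≈ 96.54%


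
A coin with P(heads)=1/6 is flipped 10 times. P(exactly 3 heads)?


Binomial: P(X=3) = C(10,3)×p^3×(1-p)^7
= 120 × 1/216 × 78125/279936 = 390625/2519424

P(X=3) = 390625/2519424 ≈ 15.50%


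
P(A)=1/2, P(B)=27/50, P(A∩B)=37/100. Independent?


P(A)×P(B) = 27/100
P(A∩B) = 37/100
Not equal → NOT independent

No, not independent


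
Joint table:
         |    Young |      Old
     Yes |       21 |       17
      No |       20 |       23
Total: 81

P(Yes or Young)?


P(Yes∨Young) = P(Yes) + P(Young) - P(Yes∧Young)
= (38 + 41 - 21)/81 = 58/81

P = 58/81 ≈ 71.60%


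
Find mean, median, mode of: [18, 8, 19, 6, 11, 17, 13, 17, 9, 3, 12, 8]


Sorted: [3, 6, 8, 8, 9, 11, 12, 13, 17, 17, 18, 19]
Mean = 141/12 = 47/4
Median = 23/2
Freq: {18: 1, 8: 2, 19: 1, 6: 1, 11: 1, 17: 2, 13: 1, 9: 1, 3: 1, 12: 1}
Mode: [8, 17]

Mean=47/4, Median=23/2, Mode=[8, 17]


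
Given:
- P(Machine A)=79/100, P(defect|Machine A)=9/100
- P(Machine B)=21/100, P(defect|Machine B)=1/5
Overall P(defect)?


P(B) = Σ P(B|Aᵢ)×P(Aᵢ)
  9/100×79/100 = 711/10000
  1/5×21/100 = 21/500
Sum = 1131/10000

P(defect) = 1131/10000 ≈ 11.31%


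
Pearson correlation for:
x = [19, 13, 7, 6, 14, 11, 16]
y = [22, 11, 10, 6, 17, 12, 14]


n=7, Σx=86, Σy=92, Σxy=1261, Σx²=1188, Σy²=1370
r = (7×1261 - 86×92)/√((7×1188 - 86²)(7×1370 - 92²))
= 915/√(920×1126) = 915/√1035920 ≈ 915/1017.8016 ≈ 0.8990

r ≈ 0.8990


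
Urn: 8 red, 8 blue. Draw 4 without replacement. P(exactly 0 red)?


Hypergeometric: C(8,0)×C(8,4)/C(16,4)
= 1×70/1820 = 1/26

P(X=0) = 1/26 ≈ 3.85%


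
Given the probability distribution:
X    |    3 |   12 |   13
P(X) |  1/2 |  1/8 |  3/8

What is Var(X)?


E[X] = 63/8
E[X²] = 687/8
Var(X) = E[X²] - (E[X])² = 687/8 - 3969/64 = 1527/64

Var(X) = 1527/64 ≈ 23.8594


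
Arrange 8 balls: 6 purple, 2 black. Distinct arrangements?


8!/(6!×2!) = 28

28


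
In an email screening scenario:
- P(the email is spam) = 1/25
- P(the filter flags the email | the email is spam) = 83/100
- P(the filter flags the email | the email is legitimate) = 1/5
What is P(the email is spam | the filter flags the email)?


Using Bayes' theorem:
P(A|B) = P(B|A)·P(A) / P(B)

P(the filter flags the email) = 83/100 × 1/25 + 1/5 × 24/25
= 83/2500 + 24/125 = 563/2500

P(the email is spam|the filter flags the email) = (83/2500) / (563/2500) = 83/563

P(the email is spam|the filter flags the email) = 83/563 ≈ 14.74%


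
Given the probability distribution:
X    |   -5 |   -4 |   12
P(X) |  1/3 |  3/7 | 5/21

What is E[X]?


E[X] = Σ x·P(X=x)
= (-5)×(1/3) + (-4)×(3/7) + (12)×(5/21)
= -11/21

E[X] = -11/21


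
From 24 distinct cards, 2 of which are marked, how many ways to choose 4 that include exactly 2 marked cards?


Choose 2 of the 2 marked cards and 2 of the other 22 cards:
C(2,2)×C(22,2) = 1×231 = 231

231


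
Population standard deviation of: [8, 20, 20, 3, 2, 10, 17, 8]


Mean = 88/8 = 11
  (8-11)²=9
  (20-11)²=81
  (20-11)²=81
  (3-11)²=64
  (2-11)²=81
  (10-11)²=1
  (17-11)²=36
  (8-11)²=9
Σ(x-μ)² = 362
σ² = 362/8 = 181/4

σ = √(181/4) ≈ 6.7268


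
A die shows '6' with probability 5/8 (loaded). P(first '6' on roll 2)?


Geometric: P(X=2) = (1-p)^(k-1)×p = (3/8)^1×5/8 = 15/64

P(X=2) = 15/64 ≈ 23.44%


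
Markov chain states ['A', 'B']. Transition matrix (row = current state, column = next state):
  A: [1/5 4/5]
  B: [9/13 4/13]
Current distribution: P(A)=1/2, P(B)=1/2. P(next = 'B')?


P(next=B) = Σᵢ P(now=i)×P(i→B)
= 1/2×4/5 + 1/2×4/13
= 2/5 + 2/13 = 36/65

P = 36/65 ≈ 0.5538


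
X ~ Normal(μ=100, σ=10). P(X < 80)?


z = (80-100)/10 = -2.0
P(Z < -2.0) = 0.0228

P(X < 80) ≈ 0.0228


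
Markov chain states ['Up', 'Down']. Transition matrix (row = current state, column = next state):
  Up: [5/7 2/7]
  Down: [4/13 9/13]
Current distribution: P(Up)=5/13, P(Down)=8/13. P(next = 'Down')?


P(next=Down) = Σᵢ P(now=i)×P(i→Down)
= 5/13×2/7 + 8/13×9/13
= 10/91 + 72/169 = 634/1183

P = 634/1183 ≈ 0.5359


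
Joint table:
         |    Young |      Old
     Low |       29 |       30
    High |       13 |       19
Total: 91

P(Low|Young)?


P(Low|Young) = 29/(29+13) = 29/42

P = 29/42 ≈ 69.05%


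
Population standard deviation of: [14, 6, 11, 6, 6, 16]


Mean = 59/6
  (14-59/6)²=625/36
  (6-59/6)²=529/36
  (11-59/6)²=49/36
  (6-59/6)²=529/36
  (6-59/6)²=529/36
  (16-59/6)²=1369/36
Σ(x-μ)² = 605/6
σ² = (605/6)/6 = 605/36

σ = √(605/36) ≈ 4.0995


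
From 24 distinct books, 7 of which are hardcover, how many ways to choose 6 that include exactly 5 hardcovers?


Choose 5 of the 7 hardcovers and 1 of the other 17 books:
C(7,5)×C(17,1) = 21×17 = 357

357


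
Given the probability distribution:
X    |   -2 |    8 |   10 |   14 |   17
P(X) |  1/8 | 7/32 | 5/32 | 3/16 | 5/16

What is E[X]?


E[X] = Σ x·P(X=x)
= (-2)×(1/8) + (8)×(7/32) + (10)×(5/32) + (14)×(3/16) + (17)×(5/16)
= 11

E[X] = 11


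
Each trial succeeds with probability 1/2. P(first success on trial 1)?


Geometric: P(X=1) = (1-p)^(k-1)×p = (1/2)^0×1/2 = 1/2

P(X=1) = 1/2 ≈ 50.00%


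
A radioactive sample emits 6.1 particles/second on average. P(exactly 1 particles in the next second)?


Poisson(λ=6.1): P(X=1) = e^(-λ)×λ^k/k!
= e^(-6.1) × 6.1^1 / 1!
≈ 0.002242867719 × 6.1 / 1 ≈ 0.013681

P(X=1) ≈ 0.013681 ≈ 1.37%


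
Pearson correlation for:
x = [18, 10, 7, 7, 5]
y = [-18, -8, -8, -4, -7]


n=5, Σx=47, Σy=-45, Σxy=-523, Σx²=547, Σy²=517
r = (5×(-523) - 47×(-45))/√((5×547 - 47²)(5×517 - (-45)²))
= -500/√(526×560) = -500/√294560 ≈ -500/542.7338 ≈ -0.9213

r ≈ -0.9213


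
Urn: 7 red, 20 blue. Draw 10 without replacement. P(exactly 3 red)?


Hypergeometric: C(7,3)×C(20,7)/C(27,10)
= 35×77520/8436285 = 9520/29601

P(X=3) = 9520/29601 ≈ 32.16%


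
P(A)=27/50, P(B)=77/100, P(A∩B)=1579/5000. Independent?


P(A)×P(B) = 2079/5000
P(A∩B) = 1579/5000
Not equal → NOT independent

No, not independent


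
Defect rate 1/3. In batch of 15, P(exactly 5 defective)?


Binomial: P(X=5) = C(15,5)×p^5×(1-p)^10
= 3003 × 1/243 × 1024/59049 = 1025024/4782969

P(X=5) = 1025024/4782969 ≈ 21.43%


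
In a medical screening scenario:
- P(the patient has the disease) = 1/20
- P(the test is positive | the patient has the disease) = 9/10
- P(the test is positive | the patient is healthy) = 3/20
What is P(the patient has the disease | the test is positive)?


Using Bayes' theorem:
P(A|B) = P(B|A)·P(A) / P(B)

P(the test is positive) = 9/10 × 1/20 + 3/20 × 19/20
= 9/200 + 57/400 = 3/16

P(the patient has the disease|the test is positive) = (9/200) / (3/16) = 6/25

P(the patient has the disease|the test is positive) = 6/25 ≈ 24.00%


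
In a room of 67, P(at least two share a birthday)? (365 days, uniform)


P(all different) = Π(365-i)/365 for i=0..66
= 0.001560
P(match) = 1 - 0.001560 = 0.998440

P ≈ 0.9984 ≈ 99.84%


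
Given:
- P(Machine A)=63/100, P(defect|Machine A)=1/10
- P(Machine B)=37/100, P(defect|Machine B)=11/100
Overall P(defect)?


P(B) = Σ P(B|Aᵢ)×P(Aᵢ)
  1/10×63/100 = 63/1000
  11/100×37/100 = 407/10000
Sum = 1037/10000

P(defect) = 1037/10000 ≈ 10.37%


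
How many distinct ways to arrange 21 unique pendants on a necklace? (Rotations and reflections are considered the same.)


Free circular arrangements: rotations and reflections both identified.
(n-1)!/2 = 20!/2 = 2432902008176640000/2 = 1216451004088320000

1216451004088320000


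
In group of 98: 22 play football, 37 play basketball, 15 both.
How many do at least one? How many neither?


|A∪B| = 22+37-15 = 44
Neither = 98-44 = 54

At least one: 44; Neither: 54


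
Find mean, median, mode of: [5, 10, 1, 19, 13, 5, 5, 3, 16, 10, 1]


Sorted: [1, 1, 3, 5, 5, 5, 10, 10, 13, 16, 19]
Mean = 88/11 = 8
Median = 5
Freq: {5: 3, 10: 2, 1: 2, 19: 1, 13: 1, 3: 1, 16: 1}
Mode: [5]

Mean=8, Median=5, Mode=5


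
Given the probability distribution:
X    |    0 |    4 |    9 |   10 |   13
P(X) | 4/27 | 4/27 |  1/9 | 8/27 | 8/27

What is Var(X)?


E[X] = 227/27
E[X²] = 2459/27
Var(X) = E[X²] - (E[X])² = 2459/27 - 51529/729 = 14864/729

Var(X) = 14864/729 ≈ 20.3896


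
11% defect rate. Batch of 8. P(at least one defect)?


P(all good) = (89/100)^8 = 3936588805702081/10000000000000000
P(≥1 defect) = 6063411194297919/10000000000000000

P = 6063411194297919/10000000000000000 ≈ 60.63%


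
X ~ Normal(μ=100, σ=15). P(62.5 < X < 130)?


z₁=(62.5-100)/15=-2.5, z₂=(130-100)/15=2.0
P = Φ(2.0) - Φ(-2.5) = 0.977250 - 0.006210 = 0.971040 ≈ 0.9710

P(62.5 < X < 130) ≈ 0.9710


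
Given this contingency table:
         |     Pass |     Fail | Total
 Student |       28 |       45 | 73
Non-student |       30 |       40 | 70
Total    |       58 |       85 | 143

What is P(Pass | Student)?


P(Pass | Student) = 28/(28+45) = 28/73

P(Pass|Student) = 28/73 ≈ 38.36%


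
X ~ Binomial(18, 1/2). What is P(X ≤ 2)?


P(X ≤ 2) = Σ P(X=i) for i=0..2
P(X=0) = 1/262144
P(X=1) = 9/131072
P(X=2) = 153/262144
Sum = 43/65536

P(X ≤ 2) = 43/65536 ≈ 0.07%


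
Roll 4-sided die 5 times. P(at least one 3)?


P(no 3)^5 = (3/4)^5 = 243/1024
P(≥1) = 1 - 243/1024 = 781/1024

P = 781/1024 ≈ 76.27%


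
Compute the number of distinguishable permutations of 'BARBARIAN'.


Letters: 9, freq: {'B': 2, 'A': 3, 'R': 2, 'I': 1, 'N': 1}
9!/(2!×3!×2!×1!×1!) = 362880/24 = 15120

15120


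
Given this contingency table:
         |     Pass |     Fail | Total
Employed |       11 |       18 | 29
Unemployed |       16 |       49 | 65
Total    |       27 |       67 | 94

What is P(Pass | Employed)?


P(Pass | Employed) = 11/(11+18) = 11/29

P(Pass|Employed) = 11/29 ≈ 37.93%


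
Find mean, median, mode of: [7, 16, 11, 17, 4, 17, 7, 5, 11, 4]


Sorted: [4, 4, 5, 7, 7, 11, 11, 16, 17, 17]
Mean = 99/10
Median = 9
Freq: {7: 2, 16: 1, 11: 2, 17: 2, 4: 2, 5: 1}
Mode: [4, 7, 11, 17]

Mean=99/10, Median=9, Mode=[4, 7, 11, 17]


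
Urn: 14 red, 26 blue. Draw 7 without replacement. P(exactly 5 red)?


Hypergeometric: C(14,5)×C(26,2)/C(40,7)
= 2002×325/18643560 = 5005/143412

P(X=5) = 5005/143412 ≈ 3.49%


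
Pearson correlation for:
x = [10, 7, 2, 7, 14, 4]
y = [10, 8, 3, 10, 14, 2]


n=6, Σx=44, Σy=47, Σxy=436, Σx²=414, Σy²=473
r = (6×436 - 44×47)/√((6×414 - 44²)(6×473 - 47²))
= 548/√(548×629) = 548/√344692 ≈ 548/587.1048 ≈ 0.9334

r ≈ 0.9334


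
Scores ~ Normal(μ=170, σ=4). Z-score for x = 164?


z = (x - μ)/σ = (164 - 170)/4 = -1.5

z = -1.5


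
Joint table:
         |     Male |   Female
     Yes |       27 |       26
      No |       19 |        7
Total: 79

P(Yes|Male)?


P(Yes|Male) = 27/(27+19) = 27/46

P = 27/46 ≈ 58.70%


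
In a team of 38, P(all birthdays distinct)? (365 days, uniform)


P(all different) = Π(365-i)/365 for i=0..37
= (365/365)×(364/365)×...×(328/365)
= 0.135932

P ≈ 0.1359 ≈ 13.59%


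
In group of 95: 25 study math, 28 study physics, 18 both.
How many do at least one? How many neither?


|A∪B| = 25+28-18 = 35
Neither = 95-35 = 60

At least one: 35; Neither: 60


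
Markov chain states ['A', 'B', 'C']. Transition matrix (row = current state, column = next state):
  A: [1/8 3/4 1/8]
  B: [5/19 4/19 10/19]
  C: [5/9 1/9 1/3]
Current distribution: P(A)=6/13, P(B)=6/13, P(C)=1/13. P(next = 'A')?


P(next=A) = Σᵢ P(now=i)×P(i→A)
= 6/13×1/8 + 6/13×5/19 + 1/13×5/9
= 3/52 + 30/247 + 5/117 = 1973/8892

P = 1973/8892 ≈ 0.2219


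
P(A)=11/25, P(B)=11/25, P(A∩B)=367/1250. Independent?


P(A)×P(B) = 121/625
P(A∩B) = 367/1250
Not equal → NOT independent

No, not independent


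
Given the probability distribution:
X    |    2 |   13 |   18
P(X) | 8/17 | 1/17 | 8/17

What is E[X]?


E[X] = Σ x·P(X=x)
= (2)×(8/17) + (13)×(1/17) + (18)×(8/17)
= 173/17

E[X] = 173/17


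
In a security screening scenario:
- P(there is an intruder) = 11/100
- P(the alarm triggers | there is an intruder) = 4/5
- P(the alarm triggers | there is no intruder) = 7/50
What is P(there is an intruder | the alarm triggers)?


Using Bayes' theorem:
P(A|B) = P(B|A)·P(A) / P(B)

P(the alarm triggers) = 4/5 × 11/100 + 7/50 × 89/100
= 11/125 + 623/5000 = 1063/5000

P(there is an intruder|the alarm triggers) = (11/125) / (1063/5000) = 440/1063

P(there is an intruder|the alarm triggers) = 440/1063 ≈ 41.39%


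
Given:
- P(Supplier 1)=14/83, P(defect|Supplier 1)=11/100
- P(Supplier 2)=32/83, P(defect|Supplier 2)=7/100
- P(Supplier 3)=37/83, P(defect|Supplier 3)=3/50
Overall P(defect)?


P(B) = Σ P(B|Aᵢ)×P(Aᵢ)
  11/100×14/83 = 77/4150
  7/100×32/83 = 56/2075
  3/50×37/83 = 111/4150
Sum = 6/83

P(defect) = 6/83 ≈ 7.23%


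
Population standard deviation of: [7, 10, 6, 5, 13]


Mean = 41/5
  (7-41/5)²=36/25
  (10-41/5)²=81/25
  (6-41/5)²=121/25
  (5-41/5)²=256/25
  (13-41/5)²=576/25
Σ(x-μ)² = 214/5
σ² = (214/5)/5 = 214/25

σ = √(214/25) ≈ 2.9257
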